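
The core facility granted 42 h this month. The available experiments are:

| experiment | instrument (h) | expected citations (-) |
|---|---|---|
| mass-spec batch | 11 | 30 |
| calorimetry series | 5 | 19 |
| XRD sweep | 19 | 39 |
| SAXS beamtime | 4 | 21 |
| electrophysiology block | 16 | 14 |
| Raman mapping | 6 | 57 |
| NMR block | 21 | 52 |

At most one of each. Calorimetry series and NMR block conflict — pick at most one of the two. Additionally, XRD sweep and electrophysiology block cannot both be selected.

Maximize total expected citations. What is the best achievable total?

160

A density-first pass picks mass-spec batch + calorimetry series + SAXS beamtime + electrophysiology block + Raman mapping — 141 at 42 h.
The 21 h tied up in calorimetry series and electrophysiology block is better spent on NMR block — total rises to 160 (42 h).
An exhaustive check of the 128 subsets confirms 160.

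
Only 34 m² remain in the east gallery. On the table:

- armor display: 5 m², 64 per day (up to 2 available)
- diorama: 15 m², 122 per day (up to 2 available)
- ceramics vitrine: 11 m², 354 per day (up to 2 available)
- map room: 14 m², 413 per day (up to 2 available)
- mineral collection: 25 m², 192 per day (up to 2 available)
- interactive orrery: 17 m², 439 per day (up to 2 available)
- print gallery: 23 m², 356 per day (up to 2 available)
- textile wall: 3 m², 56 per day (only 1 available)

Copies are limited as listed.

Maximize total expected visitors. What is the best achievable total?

Taking the top-ratio exhibits first gives armor display + 2×ceramics vitrine + textile wall for 828 (30 m²).
Replace armor display and 2×ceramics vitrine with map room + interactive orrery: the trade gains 80 net, giving 908 at 34 m².
Every other selection either busts 34 m² or exceeds an availability limit or fails to beat 908.

908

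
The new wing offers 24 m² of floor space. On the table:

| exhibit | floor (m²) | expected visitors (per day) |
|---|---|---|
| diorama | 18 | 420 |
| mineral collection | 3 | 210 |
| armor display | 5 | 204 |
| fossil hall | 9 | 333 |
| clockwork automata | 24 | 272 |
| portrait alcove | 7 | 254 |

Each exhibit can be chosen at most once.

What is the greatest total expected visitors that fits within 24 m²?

Taking mineral collection + armor display + fossil hall + portrait alcove: 24 m² used, 1001 in expected visitors.
Every other selection either busts 24 m² or fails to beat 1001.

1001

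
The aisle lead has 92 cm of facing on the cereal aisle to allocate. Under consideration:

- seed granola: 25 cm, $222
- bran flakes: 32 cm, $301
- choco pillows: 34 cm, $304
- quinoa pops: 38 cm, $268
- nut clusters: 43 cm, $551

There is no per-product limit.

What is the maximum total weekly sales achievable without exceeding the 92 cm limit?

Ranking by ratio (weekly sales/cm): nut clusters 12.81, bran flakes 9.41, choco pillows 8.94, seed granola 8.88.
The ratio ordering already packs tightly: 2×nut clusters, 86 cm, 1102.
Every other selection either busts 92 cm or fails to beat 1102.

1102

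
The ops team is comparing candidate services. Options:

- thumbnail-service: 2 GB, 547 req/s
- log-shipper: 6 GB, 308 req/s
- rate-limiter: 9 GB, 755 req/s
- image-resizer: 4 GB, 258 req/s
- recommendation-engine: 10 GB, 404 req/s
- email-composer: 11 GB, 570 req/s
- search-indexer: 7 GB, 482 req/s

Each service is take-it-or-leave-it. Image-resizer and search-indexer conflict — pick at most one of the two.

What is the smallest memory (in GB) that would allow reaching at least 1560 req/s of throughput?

Minimise GB subject to total throughput ≥ 1560.
thumbnail-service + rate-limiter + image-resizer reaches 1560 using 15 GB.
Any bundle with less than 15 GB falls short of 1560.

15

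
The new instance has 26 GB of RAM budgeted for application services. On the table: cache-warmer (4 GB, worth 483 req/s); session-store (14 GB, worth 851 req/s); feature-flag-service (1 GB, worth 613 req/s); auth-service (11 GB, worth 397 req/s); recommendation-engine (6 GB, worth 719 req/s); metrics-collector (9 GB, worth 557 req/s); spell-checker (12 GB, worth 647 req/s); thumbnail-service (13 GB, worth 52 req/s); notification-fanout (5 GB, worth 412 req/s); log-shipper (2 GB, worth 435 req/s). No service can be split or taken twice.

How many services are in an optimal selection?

Optimal total is 2897.
One optimal bundle: cache-warmer + feature-flag-service + recommendation-engine + spell-checker + log-shipper (25 GB).
Any selection reaching 2897 contains exactly 5 services.

5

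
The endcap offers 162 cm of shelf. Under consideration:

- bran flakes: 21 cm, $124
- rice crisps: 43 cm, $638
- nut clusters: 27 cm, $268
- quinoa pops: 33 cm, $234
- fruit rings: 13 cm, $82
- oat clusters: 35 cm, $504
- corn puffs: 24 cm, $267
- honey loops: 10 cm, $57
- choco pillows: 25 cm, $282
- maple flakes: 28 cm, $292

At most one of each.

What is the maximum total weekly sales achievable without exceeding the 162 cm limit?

1984

Density check — rice crisps 14.84, oat clusters 14.40, choco pillows 11.28, corn puffs 11.12 are the best per cm.
Greedy by ratio would take rice crisps + oat clusters + corn puffs + choco pillows + maple flakes: 155 cm used, total 1983.
The 24 cm tied up in corn puffs is better spent on nut clusters — total rises to 1984 (158 cm).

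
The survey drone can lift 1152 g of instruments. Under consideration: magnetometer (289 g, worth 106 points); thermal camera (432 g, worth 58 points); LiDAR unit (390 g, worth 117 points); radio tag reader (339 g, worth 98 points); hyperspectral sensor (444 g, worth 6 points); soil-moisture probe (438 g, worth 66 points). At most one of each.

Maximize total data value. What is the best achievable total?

Magnetometer + LiDAR unit + radio tag reader uses 1018 of the 1152 g and totals 321.

321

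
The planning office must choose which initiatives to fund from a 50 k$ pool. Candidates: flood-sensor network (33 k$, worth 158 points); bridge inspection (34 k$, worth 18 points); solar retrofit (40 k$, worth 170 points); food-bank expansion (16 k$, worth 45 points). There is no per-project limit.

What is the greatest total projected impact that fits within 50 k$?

Flood-sensor network + food-bank expansion uses 49 of the 50 k$ and totals 203.
Nothing else within 50 k$ beats 203.

203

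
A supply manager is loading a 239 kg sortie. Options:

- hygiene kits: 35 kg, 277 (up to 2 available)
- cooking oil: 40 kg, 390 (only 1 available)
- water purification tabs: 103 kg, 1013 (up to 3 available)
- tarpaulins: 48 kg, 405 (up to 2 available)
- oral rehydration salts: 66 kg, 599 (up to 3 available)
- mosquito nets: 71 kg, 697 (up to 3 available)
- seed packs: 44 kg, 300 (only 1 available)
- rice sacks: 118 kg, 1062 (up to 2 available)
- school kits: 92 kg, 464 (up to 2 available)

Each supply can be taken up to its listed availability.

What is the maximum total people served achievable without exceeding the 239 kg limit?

2213

Density check — water purification tabs 9.83, mosquito nets 9.82, cooking oil 9.75 are the best per kg.
Greedy by ratio would take 2×water purification tabs: 206 kg used, total 2026.
Replace water purification tabs with cooking oil + 2×tarpaulins: the trade gains 187 net, giving 2213 at 239 kg.
Every other selection either busts 239 kg or exceeds an availability limit or fails to beat 2213.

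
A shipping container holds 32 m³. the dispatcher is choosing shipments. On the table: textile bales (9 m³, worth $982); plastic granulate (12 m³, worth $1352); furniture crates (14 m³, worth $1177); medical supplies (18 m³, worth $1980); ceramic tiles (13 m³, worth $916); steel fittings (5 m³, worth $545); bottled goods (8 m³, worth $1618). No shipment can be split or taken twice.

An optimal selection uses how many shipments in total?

3

Best achievable revenue is 4143.
One optimal bundle: medical supplies + steel fittings + bottled goods (31 m³).
Any selection reaching 4143 contains exactly 3 shipments.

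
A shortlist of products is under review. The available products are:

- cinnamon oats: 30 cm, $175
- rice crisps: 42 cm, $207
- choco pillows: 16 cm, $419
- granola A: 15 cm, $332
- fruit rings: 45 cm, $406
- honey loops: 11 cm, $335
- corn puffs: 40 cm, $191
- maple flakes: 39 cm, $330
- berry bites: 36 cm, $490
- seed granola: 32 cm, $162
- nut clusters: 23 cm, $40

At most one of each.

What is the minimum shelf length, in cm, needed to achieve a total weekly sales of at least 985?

42

Look for the lowest-shelf combination reaching 985.
Taking choco pillows + granola A + honey loops gives 1086 (≥ 985) for 42 cm.
Below 42 cm the best achievable stays under 985.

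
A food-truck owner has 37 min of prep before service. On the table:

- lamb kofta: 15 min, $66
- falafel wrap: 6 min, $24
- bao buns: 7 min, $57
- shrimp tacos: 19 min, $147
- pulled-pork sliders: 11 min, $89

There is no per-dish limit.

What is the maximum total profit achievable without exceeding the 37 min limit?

Density check — bao buns 8.14, pulled-pork sliders 8.09, shrimp tacos 7.74, lamb kofta 4.40 are the best per min.
A density-first pass picks 5×bao buns — 285 at 35 min.
Dropping 4×bao buns frees 28 min; slotting in shrimp tacos + pulled-pork sliders (30 min) lifts the total to 293 at 37 min.

293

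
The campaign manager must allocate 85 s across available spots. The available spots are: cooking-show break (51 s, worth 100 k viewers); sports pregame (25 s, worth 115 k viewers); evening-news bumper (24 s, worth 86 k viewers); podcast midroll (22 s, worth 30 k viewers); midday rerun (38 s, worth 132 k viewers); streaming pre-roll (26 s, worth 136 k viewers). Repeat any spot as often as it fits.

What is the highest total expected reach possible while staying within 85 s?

408

Ranking by ratio (expected reach/s): streaming pre-roll 5.23, sports pregame 4.60, evening-news bumper 3.58.
Taking 3×streaming pre-roll: 78 s used, 408 in expected reach.
The spare 7 s is too small for any remaining spot, and no exchange beats 408.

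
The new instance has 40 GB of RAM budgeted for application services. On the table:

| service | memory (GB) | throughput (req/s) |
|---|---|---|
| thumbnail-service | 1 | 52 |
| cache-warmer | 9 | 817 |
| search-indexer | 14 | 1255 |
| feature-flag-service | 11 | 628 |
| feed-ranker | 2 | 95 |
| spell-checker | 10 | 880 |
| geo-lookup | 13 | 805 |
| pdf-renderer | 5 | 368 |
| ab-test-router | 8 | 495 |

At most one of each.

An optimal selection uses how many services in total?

5

Best achievable throughput is 3415.
cache-warmer + search-indexer + feed-ranker + spell-checker + pdf-renderer hits 3415 at 40 GB.
Any selection reaching 3415 contains exactly 5 services.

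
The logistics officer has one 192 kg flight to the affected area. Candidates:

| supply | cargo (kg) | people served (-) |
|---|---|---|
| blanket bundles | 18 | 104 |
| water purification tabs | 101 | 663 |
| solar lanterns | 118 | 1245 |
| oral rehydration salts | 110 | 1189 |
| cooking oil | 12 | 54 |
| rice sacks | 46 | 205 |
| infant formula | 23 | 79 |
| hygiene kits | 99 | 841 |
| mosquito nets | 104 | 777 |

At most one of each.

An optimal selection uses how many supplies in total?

Best achievable people served is 1554.
For example blanket bundles + solar lanterns + rice sacks achieves it, using 182 kg.
Any selection reaching 1554 contains exactly 3 supplies.

3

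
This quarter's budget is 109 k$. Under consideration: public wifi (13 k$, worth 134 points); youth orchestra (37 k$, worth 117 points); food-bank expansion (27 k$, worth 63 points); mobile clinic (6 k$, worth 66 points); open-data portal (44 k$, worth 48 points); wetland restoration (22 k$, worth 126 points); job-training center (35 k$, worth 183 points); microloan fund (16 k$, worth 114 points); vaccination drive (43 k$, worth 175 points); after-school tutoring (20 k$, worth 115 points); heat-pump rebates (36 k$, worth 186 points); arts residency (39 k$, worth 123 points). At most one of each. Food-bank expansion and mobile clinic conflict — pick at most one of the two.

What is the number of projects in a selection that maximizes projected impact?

Best achievable projected impact is 683.
public wifi + mobile clinic + job-training center + microloan fund + heat-pump rebates hits 683 at 106 k$.
Any selection reaching 683 contains exactly 5 projects.

5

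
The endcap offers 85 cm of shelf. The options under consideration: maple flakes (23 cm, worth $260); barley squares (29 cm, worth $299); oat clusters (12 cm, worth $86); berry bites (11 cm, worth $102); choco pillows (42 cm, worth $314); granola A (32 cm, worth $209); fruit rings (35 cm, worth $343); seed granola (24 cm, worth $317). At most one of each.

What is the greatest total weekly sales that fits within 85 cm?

Density check — seed granola 13.21, maple flakes 11.30, barley squares 10.31, fruit rings 9.80 are the best per cm.
A density-first pass picks maple flakes + barley squares + seed granola — 876 at 76 cm.
The 29 cm tied up in barley squares is better spent on fruit rings — total rises to 920 (82 cm).
Next best is maple flakes + barley squares + seed granola at 876 (76 cm) — short by 44.

920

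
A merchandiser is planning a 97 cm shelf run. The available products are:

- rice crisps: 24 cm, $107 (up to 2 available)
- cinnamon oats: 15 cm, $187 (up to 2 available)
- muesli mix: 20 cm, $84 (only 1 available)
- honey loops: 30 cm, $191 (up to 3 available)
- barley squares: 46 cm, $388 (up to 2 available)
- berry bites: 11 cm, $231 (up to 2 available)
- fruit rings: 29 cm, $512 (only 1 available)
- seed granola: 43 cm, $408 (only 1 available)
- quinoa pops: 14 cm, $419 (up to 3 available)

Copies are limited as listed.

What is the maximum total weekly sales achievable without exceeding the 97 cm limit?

Density check — quinoa pops 29.93, berry bites 21.00, fruit rings 17.66, cinnamon oats 12.47 are the best per cm.
The ratio ordering already packs tightly: 2×berry bites + fruit rings + 3×quinoa pops, 93 cm, 2231.
No other feasible combination exceeds 2231.

2231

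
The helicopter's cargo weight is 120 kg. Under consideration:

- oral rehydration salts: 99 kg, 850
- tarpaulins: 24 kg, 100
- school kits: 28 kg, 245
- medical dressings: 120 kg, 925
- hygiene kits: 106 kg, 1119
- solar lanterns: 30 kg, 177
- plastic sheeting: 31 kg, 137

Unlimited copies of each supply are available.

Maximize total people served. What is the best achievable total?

1119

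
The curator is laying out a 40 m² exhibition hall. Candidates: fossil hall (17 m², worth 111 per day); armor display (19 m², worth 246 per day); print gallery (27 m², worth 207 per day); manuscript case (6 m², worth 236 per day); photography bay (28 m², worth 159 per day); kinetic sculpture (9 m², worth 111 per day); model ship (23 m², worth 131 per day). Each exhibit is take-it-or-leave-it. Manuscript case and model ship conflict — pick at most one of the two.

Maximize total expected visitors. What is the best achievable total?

Density check — manuscript case 39.33, armor display 12.95, kinetic sculpture 12.33, print gallery 7.67 are the best per m².
The ratio ordering already packs tightly: armor display + manuscript case + kinetic sculpture, 34 m², 593.
An exhaustive check of the 128 subsets confirms 593.

593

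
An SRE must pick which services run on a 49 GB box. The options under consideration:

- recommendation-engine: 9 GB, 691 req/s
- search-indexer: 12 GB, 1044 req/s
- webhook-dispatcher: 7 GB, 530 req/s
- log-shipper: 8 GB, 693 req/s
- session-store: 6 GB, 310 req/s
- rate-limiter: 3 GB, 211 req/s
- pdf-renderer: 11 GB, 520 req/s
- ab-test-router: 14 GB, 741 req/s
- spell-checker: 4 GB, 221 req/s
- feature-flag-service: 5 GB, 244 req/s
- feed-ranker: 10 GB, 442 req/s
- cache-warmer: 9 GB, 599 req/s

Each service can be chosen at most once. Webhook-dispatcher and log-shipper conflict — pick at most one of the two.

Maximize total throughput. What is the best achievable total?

Ranking by ratio (throughput/GB): search-indexer 87.00, log-shipper 86.62, recommendation-engine 76.78, webhook-dispatcher 75.71.
Best packing: recommendation-engine + search-indexer + log-shipper + session-store + feature-flag-service + cache-warmer — 49 GB, 3581 total.
Every other selection either busts 49 GB or breaks a pairing rule or fails to beat 3581.

3581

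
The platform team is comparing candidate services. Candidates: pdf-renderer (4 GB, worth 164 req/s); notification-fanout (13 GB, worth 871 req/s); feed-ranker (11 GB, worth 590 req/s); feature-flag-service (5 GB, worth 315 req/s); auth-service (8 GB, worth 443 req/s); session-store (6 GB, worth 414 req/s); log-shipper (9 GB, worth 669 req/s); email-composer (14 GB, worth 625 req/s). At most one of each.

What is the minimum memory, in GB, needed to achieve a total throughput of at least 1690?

Look for the lowest-memory combination reaching 1690.
Taking pdf-renderer + notification-fanout + log-shipper gives 1704 (≥ 1690) for 26 GB.
No combination under 26 GB hits 1690.

26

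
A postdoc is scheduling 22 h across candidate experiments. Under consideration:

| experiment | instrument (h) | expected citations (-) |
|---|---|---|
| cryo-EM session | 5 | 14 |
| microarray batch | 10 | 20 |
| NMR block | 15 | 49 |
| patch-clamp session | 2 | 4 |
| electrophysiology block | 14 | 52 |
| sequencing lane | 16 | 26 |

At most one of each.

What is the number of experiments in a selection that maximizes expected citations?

3

Best achievable expected citations is 70.
cryo-EM session + patch-clamp session + electrophysiology block hits 70 at 21 h.
All optima have 3 experiments.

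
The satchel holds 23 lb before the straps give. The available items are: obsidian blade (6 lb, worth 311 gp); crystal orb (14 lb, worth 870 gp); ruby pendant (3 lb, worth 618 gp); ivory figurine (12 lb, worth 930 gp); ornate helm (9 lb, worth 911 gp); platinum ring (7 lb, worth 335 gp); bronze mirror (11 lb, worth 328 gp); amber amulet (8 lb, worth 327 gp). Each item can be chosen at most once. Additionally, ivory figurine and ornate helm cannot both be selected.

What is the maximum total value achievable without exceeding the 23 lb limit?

Greedy by ratio would take obsidian blade + ruby pendant + ornate helm: 18 lb used, total 1840.
Dropping obsidian blade and ornate helm frees 15 lb; slotting in ivory figurine + platinum ring (19 lb) lifts the total to 1883 at 22 lb.
Next best is ruby pendant + ivory figurine + amber amulet at 1875 (23 lb) — short by 8.

1883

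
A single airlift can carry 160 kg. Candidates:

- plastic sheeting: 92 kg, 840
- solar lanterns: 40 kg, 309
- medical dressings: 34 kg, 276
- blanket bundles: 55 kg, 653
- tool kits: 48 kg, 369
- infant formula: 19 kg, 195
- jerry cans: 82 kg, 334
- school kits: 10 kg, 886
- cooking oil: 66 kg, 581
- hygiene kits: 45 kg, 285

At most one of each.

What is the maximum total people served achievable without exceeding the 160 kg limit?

2379

Density check — school kits 88.60, blanket bundles 11.87, infant formula 10.26, plastic sheeting 9.13 are the best per kg.
Greedy by ratio would take blanket bundles + infant formula + school kits + cooking oil: 150 kg used, total 2315.
The 85 kg tied up in infant formula and cooking oil is better spent on plastic sheeting — total rises to 2379 (157 kg).
An exhaustive check of the 1024 subsets confirms 2379.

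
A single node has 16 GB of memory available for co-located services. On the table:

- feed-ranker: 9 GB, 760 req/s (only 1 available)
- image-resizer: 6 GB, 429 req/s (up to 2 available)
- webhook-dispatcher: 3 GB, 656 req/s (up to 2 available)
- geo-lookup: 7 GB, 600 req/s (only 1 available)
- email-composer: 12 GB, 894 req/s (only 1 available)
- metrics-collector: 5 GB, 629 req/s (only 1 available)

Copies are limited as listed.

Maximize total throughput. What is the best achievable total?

2072

Taking the top-ratio services first gives 2×webhook-dispatcher + metrics-collector for 1941 (11 GB).
The 5 GB tied up in metrics-collector is better spent on feed-ranker — total rises to 2072 (15 GB).
Every other selection either busts 16 GB or exceeds an availability limit or fails to beat 2072.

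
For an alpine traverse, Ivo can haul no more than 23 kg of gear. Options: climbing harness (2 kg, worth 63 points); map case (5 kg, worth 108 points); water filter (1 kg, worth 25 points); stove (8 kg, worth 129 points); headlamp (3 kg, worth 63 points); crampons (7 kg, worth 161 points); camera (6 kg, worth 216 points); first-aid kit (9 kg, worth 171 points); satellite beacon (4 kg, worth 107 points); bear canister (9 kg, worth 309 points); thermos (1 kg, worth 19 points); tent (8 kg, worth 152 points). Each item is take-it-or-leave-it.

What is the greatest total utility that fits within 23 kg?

Ranking by ratio (utility/kg): camera 36.00, bear canister 34.33, climbing harness 31.50.
The ratio ordering already packs tightly: climbing harness + water filter + camera + satellite beacon + bear canister + thermos, 23 kg, 739.
Runner-up climbing harness + map case + water filter + camera + bear canister tops out at 721.

739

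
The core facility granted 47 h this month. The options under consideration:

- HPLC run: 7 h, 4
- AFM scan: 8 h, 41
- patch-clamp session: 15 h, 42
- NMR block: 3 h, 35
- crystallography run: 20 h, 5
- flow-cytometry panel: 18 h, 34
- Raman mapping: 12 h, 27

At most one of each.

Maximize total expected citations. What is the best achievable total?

Density check — NMR block 11.67, AFM scan 5.12, patch-clamp session 2.80 are the best per h.
A density-first pass picks HPLC run + AFM scan + patch-clamp session + NMR block + Raman mapping — 149 at 45 h.
The 19 h tied up in HPLC run and Raman mapping is better spent on flow-cytometry panel — total rises to 152 (44 h).
The closest alternative, HPLC run + AFM scan + patch-clamp session + NMR block + Raman mapping, reaches only 149.

152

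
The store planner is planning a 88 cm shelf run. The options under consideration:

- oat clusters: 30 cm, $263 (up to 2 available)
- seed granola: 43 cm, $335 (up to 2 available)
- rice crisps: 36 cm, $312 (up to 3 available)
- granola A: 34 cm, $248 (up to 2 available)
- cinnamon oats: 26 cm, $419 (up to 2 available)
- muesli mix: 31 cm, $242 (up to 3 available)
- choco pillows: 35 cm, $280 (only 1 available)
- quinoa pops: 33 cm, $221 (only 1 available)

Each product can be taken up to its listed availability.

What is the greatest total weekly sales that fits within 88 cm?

Filling by ratio: oat clusters + 2×cinnamon oats for 1101, with 6 cm left unused.
Dropping oat clusters frees 30 cm; slotting in rice crisps (36 cm) lifts the total to 1150 at 88 cm.
That's the maximum — no swap from here does better than 1150.

1150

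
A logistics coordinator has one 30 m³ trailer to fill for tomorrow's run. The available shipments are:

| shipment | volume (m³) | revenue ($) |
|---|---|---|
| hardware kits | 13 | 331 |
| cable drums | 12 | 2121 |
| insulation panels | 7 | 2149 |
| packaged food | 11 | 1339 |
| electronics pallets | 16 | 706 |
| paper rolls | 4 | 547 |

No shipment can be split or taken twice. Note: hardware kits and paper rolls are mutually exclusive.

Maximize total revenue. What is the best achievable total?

5609

By revenue per m³: insulation panels 307.00, cable drums 176.75, paper rolls 136.75, packaged food 121.73 lead.
A density-first pass picks cable drums + insulation panels + paper rolls — 4817 at 23 m³.
The 4 m³ tied up in paper rolls is better spent on packaged food — total rises to 5609 (30 m³).
The closest alternative, cable drums + insulation panels + paper rolls, reaches only 4817.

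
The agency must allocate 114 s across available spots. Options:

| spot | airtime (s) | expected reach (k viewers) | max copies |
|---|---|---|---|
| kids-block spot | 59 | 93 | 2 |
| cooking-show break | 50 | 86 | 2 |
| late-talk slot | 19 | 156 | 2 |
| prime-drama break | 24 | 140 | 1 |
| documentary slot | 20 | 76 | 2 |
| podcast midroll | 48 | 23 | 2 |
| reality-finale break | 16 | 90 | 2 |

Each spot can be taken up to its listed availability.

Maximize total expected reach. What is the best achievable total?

708

2×late-talk slot + prime-drama break + documentary slot + 2×reality-finale break uses 114 of the 114 s and totals 708.
Every other selection either busts 114 s or exceeds an availability limit or fails to beat 708.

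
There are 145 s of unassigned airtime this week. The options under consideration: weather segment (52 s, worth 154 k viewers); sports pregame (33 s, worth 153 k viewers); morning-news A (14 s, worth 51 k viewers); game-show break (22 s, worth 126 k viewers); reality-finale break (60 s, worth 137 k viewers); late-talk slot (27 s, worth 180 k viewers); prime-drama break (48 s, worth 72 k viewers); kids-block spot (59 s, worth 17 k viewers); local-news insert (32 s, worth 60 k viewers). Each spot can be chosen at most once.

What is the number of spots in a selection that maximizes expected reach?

Best achievable expected reach is 613.
One optimal bundle: weather segment + sports pregame + game-show break + late-talk slot (134 s).
All optima have 4 spots.

4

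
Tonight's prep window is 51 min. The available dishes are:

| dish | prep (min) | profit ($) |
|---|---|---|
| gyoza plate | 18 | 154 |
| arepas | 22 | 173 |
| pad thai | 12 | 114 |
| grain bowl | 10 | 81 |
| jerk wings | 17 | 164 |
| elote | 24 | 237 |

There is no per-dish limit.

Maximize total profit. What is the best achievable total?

492

Filling by ratio: 2×elote for 474, with 3 min left unused.
Replace 2×elote with 3×jerk wings: the trade gains 18 net, giving 492 at 51 min.
Every other selection either busts 51 min or fails to beat 492.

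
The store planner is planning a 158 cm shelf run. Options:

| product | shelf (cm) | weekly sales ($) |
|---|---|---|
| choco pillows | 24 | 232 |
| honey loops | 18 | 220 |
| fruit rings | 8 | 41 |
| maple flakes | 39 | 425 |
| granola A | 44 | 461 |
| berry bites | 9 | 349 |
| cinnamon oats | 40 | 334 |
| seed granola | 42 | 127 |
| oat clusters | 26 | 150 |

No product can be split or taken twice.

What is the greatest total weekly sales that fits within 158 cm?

1830

Greedy by ratio would take choco pillows + honey loops + fruit rings + maple flakes + granola A + berry bites: 142 cm used, total 1728.
Replace choco pillows with cinnamon oats: the trade gains 102 net, giving 1830 at 158 cm.
Runner-up choco pillows + maple flakes + granola A + berry bites + cinnamon oats tops out at 1801.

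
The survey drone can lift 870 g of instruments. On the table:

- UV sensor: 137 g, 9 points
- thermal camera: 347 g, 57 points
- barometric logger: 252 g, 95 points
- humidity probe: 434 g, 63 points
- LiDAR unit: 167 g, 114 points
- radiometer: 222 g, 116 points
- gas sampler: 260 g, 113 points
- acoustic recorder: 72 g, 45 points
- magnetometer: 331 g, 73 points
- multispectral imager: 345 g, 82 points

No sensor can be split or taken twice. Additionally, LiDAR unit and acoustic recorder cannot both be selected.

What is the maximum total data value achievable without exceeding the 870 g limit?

369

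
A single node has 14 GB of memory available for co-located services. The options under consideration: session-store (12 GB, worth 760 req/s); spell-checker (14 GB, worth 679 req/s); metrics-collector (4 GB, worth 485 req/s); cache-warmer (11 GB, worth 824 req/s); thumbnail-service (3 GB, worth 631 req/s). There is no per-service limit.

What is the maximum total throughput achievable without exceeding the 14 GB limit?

2524

Best packing: 4×thumbnail-service — 12 GB, 2524 total.
Every other selection either busts 14 GB or fails to beat 2524.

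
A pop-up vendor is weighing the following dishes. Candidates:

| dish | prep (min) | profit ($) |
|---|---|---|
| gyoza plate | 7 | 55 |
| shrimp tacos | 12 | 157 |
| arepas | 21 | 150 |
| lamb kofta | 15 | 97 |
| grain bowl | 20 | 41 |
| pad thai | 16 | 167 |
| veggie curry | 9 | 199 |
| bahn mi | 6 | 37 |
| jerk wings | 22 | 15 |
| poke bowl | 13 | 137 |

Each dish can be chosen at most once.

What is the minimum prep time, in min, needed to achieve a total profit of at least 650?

50

Minimise min subject to total profit ≥ 650.
shrimp tacos + pad thai + veggie curry + poke bowl reaches 660 using 50 min.
Any bundle with less than 50 min falls short of 650.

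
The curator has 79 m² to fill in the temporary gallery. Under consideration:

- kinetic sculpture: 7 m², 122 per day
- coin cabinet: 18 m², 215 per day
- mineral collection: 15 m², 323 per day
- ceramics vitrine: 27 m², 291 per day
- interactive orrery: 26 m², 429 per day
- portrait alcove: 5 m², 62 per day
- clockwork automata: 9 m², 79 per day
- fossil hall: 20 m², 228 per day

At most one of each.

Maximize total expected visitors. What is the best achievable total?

Ranking by ratio (expected visitors/m²): mineral collection 21.53, kinetic sculpture 17.43, interactive orrery 16.50.
Greedy by ratio would take kinetic sculpture + coin cabinet + mineral collection + interactive orrery + portrait alcove: 71 m² used, total 1151.
Replace kinetic sculpture and portrait alcove with fossil hall: the trade gains 44 net, giving 1195 at 79 m².
That's the maximum — no swap from here does better than 1195.

1195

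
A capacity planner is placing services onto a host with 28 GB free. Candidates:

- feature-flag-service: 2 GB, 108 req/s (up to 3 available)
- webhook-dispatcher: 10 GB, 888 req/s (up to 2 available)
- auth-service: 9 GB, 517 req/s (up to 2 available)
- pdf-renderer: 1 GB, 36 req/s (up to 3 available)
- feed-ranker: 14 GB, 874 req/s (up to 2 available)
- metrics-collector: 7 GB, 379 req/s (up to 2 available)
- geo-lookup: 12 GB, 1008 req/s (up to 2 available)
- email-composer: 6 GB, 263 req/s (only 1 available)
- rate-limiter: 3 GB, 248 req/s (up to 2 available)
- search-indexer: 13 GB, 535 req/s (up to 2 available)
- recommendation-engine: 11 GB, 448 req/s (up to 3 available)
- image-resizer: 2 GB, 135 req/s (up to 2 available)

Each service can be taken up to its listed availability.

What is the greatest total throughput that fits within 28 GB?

2407

2×webhook-dispatcher + 2×rate-limiter + image-resizer uses 28 of the 28 GB and totals 2407.
Every other selection either busts 28 GB or exceeds an availability limit or fails to beat 2407.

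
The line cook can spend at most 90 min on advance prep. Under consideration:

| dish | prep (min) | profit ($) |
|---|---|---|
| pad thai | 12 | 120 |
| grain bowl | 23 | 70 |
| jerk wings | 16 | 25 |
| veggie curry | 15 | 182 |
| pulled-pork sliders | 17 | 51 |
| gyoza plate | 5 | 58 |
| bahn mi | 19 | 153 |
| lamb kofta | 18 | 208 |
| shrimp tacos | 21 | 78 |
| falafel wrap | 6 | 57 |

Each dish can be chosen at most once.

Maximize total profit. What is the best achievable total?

799

Greedy by ratio would take pad thai + veggie curry + gyoza plate + bahn mi + lamb kofta + falafel wrap: 75 min used, total 778.
The 6 min tied up in falafel wrap is better spent on shrimp tacos — total rises to 799 (90 min).
Runner-up pad thai + veggie curry + gyoza plate + bahn mi + lamb kofta + falafel wrap tops out at 778.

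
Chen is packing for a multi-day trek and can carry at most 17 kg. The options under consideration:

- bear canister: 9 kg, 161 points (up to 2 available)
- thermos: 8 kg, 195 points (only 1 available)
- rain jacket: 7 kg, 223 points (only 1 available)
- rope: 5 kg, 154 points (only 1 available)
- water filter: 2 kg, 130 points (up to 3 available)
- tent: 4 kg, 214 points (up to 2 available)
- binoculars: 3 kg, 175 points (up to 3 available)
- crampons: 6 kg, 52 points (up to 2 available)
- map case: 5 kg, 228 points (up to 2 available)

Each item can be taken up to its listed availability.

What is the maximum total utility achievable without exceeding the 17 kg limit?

Density check — water filter 65.00, binoculars 58.33, tent 53.50 are the best per kg.
Filling by ratio: 3×water filter + 3×binoculars for 915, with 2 kg left unused.
Replace water filter with tent: the trade gains 84 net, giving 999 at 17 kg.
Every other selection either busts 17 kg or exceeds an availability limit or fails to beat 999.

999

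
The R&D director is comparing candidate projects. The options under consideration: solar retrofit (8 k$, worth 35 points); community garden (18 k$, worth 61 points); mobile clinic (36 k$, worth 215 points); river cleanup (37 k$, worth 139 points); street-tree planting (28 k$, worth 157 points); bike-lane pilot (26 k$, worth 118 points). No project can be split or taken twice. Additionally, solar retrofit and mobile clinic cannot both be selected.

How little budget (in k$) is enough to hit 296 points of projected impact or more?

62

Look for the lowest-budget combination reaching 296.
mobile clinic + bike-lane pilot: 333 projected impact at 62 k$.
Below 62 k$ the best achievable stays under 296.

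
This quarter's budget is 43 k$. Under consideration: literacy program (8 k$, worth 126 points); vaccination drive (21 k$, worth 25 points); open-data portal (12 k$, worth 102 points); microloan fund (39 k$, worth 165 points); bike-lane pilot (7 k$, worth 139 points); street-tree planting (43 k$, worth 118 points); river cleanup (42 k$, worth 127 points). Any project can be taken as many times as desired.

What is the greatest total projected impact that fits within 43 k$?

834

Density check — bike-lane pilot 19.86, literacy program 15.75, open-data portal 8.50 are the best per k$.
6×bike-lane pilot uses 42 of the 43 k$ and totals 834.
Nothing else within 43 k$ beats 834.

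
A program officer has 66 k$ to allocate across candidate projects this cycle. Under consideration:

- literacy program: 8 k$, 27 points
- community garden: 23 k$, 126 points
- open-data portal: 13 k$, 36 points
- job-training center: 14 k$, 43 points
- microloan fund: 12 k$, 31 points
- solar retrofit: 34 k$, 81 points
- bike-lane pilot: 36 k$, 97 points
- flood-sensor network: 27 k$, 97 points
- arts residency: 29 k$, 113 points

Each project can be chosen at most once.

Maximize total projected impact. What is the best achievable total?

Greedy by ratio would take literacy program + community garden + arts residency: 60 k$ used, total 266.
The 8 k$ tied up in literacy program is better spent on job-training center — total rises to 282 (66 k$).
Next best is community garden + open-data portal + arts residency at 275 (65 k$) — short by 7.

282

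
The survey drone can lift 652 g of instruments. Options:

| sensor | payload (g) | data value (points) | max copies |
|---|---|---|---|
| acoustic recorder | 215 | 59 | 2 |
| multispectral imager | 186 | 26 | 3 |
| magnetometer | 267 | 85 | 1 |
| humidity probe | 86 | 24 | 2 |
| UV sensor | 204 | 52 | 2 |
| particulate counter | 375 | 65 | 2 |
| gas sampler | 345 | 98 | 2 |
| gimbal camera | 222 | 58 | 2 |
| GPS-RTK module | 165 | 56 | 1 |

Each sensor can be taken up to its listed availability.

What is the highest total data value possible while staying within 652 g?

200

Greedy by ratio would take magnetometer + 2×humidity probe + GPS-RTK module: 604 g used, total 189.
The 172 g tied up in 2×humidity probe is better spent on acoustic recorder — total rises to 200 (647 g).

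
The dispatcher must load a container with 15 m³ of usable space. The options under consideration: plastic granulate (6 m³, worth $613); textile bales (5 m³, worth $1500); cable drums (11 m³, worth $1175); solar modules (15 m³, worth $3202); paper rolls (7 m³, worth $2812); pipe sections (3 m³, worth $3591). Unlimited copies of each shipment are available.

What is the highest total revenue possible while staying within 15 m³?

The ratio ordering already packs tightly: 5×pipe sections, 15 m³, 17955.
Every other selection either busts 15 m³ or fails to beat 17955.

17955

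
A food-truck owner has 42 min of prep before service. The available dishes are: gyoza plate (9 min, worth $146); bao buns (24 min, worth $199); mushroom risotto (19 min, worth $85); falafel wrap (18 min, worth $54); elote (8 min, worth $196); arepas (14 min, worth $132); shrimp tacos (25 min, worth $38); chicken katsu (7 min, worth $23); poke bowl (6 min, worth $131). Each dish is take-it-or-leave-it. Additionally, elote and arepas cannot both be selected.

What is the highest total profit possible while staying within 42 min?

558

Best packing: gyoza plate + mushroom risotto + elote + poke bowl — 42 min, 558 total.
An exhaustive check of the 512 subsets confirms 558.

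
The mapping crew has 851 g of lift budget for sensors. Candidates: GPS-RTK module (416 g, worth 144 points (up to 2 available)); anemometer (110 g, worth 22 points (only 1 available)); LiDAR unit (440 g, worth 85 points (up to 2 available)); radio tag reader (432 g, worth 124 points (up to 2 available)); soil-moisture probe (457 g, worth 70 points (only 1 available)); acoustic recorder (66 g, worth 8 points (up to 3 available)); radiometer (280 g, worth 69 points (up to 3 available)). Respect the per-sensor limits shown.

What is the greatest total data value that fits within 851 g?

288

2×GPS-RTK module uses 832 of the 851 g and totals 288.
The spare 19 g is too small for any remaining sensor, and no exchange beats 288.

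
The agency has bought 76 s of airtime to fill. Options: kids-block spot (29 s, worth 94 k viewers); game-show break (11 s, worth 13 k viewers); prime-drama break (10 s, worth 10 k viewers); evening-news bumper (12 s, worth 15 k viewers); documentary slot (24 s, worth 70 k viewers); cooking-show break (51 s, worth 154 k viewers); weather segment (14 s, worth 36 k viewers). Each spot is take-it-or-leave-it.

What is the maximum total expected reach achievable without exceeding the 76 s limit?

Taking the top-ratio spots first gives kids-block spot + documentary slot + weather segment for 200 (67 s).
The 43 s tied up in kids-block spot and weather segment is better spent on cooking-show break — total rises to 224 (75 s).

224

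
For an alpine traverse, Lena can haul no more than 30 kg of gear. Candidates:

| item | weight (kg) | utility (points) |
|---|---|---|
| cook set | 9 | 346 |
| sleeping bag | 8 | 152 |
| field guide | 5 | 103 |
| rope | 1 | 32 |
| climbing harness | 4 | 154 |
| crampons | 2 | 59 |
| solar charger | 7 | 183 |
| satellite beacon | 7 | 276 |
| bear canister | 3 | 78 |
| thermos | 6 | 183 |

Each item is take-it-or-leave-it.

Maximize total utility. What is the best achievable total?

Ranking by ratio (utility/kg): satellite beacon 39.43, climbing harness 38.50, cook set 38.44, rope 32.00.
Filling by ratio: cook set + rope + climbing harness + crampons + satellite beacon + thermos for 1050, with 1 kg left unused.
The 2 kg tied up in crampons is better spent on bear canister — total rises to 1069 (30 kg).
Runner-up cook set + rope + climbing harness + crampons + solar charger + satellite beacon tops out at 1050.

1069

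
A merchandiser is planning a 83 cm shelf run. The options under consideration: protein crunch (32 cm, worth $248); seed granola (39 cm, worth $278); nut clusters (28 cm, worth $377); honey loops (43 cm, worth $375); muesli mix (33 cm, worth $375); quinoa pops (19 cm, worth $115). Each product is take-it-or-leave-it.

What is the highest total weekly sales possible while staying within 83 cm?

Best packing: nut clusters + muesli mix + quinoa pops — 80 cm, 867 total.
No other feasible combination exceeds 867.

867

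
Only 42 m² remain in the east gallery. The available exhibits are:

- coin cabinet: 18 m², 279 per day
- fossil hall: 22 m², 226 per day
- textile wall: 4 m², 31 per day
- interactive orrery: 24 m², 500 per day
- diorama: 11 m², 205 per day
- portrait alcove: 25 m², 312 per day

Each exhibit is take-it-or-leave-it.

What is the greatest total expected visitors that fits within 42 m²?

By expected visitors per m²: interactive orrery 20.83, diorama 18.64, coin cabinet 15.50, portrait alcove 12.48 lead.
The ratio heuristic lands on textile wall + interactive orrery + diorama (736) but leaves 3 m² idle.
Replace textile wall and diorama with coin cabinet: the trade gains 43 net, giving 779 at 42 m².

779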